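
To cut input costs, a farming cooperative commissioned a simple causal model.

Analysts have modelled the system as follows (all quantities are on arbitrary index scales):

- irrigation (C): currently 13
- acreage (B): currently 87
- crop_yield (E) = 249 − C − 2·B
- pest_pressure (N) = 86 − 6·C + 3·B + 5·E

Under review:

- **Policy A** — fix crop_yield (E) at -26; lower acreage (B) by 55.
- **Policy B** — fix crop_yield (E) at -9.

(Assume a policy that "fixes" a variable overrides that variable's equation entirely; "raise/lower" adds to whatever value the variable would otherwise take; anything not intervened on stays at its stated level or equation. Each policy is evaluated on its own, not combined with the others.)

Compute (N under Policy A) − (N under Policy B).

Policy A (E := -26, B − 55):
  C = 13
  B = 87 − 55 = 32
  E = -26
  N = 86 − 6·13 + 3·32 + 5·(-26) = -26
Policy B (E := -9):
  C = 13
  B = 87
  E = -9
  N = 86 − 6·13 + 3·87 + 5·(-9) = 224
N: -26 − 224 = -250

-250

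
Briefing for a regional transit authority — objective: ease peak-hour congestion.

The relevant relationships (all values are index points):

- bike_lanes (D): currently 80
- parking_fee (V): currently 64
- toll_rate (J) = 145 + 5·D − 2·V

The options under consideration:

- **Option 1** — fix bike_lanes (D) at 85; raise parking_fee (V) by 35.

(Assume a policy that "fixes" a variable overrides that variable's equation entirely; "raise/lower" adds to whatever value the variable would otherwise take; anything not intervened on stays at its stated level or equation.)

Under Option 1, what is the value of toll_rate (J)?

372

Option 1 (D := 85, V + 35):
  D = 85
  V = 64 + 35 = 99
  J = 145 + 5·85 − 2·99 = 372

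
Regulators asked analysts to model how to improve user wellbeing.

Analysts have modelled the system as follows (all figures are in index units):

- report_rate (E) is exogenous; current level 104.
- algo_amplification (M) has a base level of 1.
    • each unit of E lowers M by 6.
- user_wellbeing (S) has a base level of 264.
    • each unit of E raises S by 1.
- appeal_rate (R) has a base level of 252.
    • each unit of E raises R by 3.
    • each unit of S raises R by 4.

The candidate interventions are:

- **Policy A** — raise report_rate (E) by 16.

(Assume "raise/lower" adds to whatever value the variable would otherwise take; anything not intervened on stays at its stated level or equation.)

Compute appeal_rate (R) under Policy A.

2148

Policy A (E + 16):
  E = 104 + 16 = 120
  S = 264 + 120 = 384
  R = 252 + 3·120 + 4·384 = 2148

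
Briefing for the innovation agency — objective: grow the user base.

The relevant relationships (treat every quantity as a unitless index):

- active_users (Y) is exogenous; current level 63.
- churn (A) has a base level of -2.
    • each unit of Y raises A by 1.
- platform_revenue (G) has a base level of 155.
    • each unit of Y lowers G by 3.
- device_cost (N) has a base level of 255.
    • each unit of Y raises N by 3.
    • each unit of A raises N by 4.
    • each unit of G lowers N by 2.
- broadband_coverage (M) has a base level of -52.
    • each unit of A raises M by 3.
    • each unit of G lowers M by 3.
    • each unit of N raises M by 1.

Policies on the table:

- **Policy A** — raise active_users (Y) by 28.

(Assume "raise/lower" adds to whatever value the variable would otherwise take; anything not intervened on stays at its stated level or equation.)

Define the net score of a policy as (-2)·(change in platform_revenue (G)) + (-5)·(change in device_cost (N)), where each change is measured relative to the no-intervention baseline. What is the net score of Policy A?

-1652

Baseline:
  Y = 63
  A = -2 + 63 = 61
  G = 155 − 3·63 = -34
  N = 255 + 3·63 + 4·61 − 2·(-34) = 756
Policy A (Y + 28):
  Y = 63 + 28 = 91
  A = -2 + 91 = 89
  G = 155 − 3·91 = -118
  N = 255 + 3·91 + 4·89 − 2·(-118) = 1120
ΔG = -118 − (-34) = -84; ΔN = 1120 − 756 = 364
Score = (-2)·(-84) + (-5)·364 = -1652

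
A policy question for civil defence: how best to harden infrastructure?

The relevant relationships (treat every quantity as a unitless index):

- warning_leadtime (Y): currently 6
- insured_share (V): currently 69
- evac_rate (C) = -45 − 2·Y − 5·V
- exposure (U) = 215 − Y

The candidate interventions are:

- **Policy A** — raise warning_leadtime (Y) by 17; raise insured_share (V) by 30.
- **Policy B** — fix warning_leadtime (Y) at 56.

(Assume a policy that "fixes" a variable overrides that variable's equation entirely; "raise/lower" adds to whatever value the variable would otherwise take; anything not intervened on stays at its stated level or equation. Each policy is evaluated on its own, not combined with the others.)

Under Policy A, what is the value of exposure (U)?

Policy A (Y + 17, V + 30):
  Y = 6 + 17 = 23
  U = 215 − 23 = 192

192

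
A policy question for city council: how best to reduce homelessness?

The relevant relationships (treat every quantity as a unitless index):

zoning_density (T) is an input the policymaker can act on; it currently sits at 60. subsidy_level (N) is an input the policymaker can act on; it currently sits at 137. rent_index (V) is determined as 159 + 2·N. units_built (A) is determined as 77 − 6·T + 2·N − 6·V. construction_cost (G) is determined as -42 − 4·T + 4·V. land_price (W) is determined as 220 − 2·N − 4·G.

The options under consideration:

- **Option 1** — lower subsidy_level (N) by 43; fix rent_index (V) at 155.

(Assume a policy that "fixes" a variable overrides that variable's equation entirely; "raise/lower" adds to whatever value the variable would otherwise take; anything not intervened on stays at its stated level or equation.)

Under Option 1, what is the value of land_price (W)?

-1320

Option 1 (N − 43, V := 155):
  T = 60
  N = 137 − 43 = 94
  V = 155
  G = -42 − 4·60 + 4·155 = 338
  W = 220 − 2·94 − 4·338 = -1320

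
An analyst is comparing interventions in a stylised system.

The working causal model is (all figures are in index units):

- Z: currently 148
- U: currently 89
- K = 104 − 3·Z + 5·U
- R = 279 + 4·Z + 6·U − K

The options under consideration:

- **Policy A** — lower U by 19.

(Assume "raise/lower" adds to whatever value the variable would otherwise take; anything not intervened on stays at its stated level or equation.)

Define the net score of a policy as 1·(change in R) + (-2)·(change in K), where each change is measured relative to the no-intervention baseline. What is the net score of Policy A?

171

Baseline:
  Z = 148
  U = 89
  K = 104 − 3·148 + 5·89 = 105
  R = 279 + 4·148 + 6·89 − 105 = 1300
Policy A (U − 19):
  Z = 148
  U = 89 − 19 = 70
  K = 104 − 3·148 + 5·70 = 10
  R = 279 + 4·148 + 6·70 − 10 = 1281
ΔR = 1281 − 1300 = -19; ΔK = 10 − 105 = -95
Score = 1·(-19) + (-2)·(-95) = 171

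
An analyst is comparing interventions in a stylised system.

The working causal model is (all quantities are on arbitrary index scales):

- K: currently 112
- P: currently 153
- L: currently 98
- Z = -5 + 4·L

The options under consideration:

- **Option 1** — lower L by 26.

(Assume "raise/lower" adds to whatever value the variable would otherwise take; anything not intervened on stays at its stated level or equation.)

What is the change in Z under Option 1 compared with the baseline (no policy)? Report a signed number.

-104

Baseline:
  L = 98
  Z = -5 + 4·98 = 387
Option 1 (L − 26):
  L = 98 − 26 = 72
  Z = -5 + 4·72 = 283
Change in Z: 283 − 387 = -104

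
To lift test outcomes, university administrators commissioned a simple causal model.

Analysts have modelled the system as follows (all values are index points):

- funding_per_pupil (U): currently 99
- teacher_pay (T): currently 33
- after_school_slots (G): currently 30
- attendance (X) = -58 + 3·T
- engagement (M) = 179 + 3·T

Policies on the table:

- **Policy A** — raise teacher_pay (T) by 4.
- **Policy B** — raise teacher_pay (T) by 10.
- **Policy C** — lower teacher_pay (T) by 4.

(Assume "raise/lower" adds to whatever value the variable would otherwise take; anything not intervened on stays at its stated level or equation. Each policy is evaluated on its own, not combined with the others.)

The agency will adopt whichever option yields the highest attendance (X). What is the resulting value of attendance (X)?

71

Policy A (T + 4):
  T = 33 + 4 = 37
  X = -58 + 3·37 = 53
Policy B (T + 10):
  T = 33 + 10 = 43
  X = -58 + 3·43 = 71
Policy C (T − 4):
  T = 33 − 4 = 29
  X = -58 + 3·29 = 29
Comparing — Policy A: X=53, Policy B: X=71, Policy C: X=29. Highest is 71 (Policy B).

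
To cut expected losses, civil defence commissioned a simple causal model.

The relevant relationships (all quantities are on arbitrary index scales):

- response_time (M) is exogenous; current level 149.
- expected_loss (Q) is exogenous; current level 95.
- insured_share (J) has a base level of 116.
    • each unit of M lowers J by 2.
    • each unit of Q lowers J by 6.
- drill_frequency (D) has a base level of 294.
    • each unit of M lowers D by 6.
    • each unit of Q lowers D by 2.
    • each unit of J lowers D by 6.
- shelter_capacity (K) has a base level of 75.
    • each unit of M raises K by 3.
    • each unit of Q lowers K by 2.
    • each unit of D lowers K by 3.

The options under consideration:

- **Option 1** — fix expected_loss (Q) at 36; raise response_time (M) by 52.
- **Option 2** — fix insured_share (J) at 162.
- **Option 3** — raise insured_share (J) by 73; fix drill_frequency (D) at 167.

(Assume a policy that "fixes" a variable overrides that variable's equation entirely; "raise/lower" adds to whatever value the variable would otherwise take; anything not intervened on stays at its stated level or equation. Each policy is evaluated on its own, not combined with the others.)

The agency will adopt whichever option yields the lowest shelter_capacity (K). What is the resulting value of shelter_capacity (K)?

-5478

Option 1 (Q := 36, M + 52):
  M = 149 + 52 = 201
  Q = 36
  J = 116 − 2·201 − 6·36 = -502
  D = 294 − 6·201 − 2·36 − 6·(-502) = 2028
  K = 75 + 3·201 − 2·36 − 3·2028 = -5478
Option 2 (J := 162):
  M = 149
  Q = 95
  J = 162
  D = 294 − 6·149 − 2·95 − 6·162 = -1762
  K = 75 + 3·149 − 2·95 − 3·(-1762) = 5618
Option 3 (J + 73, D := 167):
  M = 149
  Q = 95
  J = 116 − 2·149 − 6·95 (+73 from intervention) = -679
  D = 167
  K = 75 + 3·149 − 2·95 − 3·167 = -169
Comparing — Option 1: K=-5478, Option 2: K=5618, Option 3: K=-169. Lowest is -5478 (Option 1).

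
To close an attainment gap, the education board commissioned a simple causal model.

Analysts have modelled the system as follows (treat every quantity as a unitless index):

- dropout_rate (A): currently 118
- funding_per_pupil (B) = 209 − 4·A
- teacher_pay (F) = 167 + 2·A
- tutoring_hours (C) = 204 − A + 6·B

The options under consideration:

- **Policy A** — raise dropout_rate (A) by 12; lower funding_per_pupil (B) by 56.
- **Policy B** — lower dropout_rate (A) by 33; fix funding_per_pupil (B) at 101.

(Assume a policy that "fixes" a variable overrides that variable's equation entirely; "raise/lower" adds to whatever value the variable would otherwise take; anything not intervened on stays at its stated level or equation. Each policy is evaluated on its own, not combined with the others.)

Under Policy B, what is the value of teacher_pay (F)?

Policy B (A − 33, B := 101):
  A = 118 − 33 = 85
  F = 167 + 2·85 = 337

337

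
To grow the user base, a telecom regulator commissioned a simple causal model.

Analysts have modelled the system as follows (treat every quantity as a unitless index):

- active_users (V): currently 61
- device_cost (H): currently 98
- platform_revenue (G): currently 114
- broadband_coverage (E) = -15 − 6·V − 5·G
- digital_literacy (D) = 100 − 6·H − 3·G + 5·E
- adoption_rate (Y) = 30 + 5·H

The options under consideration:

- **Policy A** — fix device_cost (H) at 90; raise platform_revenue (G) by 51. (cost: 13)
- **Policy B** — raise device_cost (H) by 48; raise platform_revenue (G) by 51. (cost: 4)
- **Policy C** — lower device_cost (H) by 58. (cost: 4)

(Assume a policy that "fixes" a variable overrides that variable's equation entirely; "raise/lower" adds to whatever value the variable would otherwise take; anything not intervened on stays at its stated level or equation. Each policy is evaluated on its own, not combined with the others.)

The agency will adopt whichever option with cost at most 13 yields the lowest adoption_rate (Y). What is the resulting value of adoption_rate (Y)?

Policy A (H := 90, G + 51):
  H = 90
  Y = 30 + 5·90 = 480
Policy B (H + 48, G + 51):
  H = 98 + 48 = 146
  Y = 30 + 5·146 = 760
Policy C (H − 58):
  H = 98 − 58 = 40
  Y = 30 + 5·40 = 230
Comparing — Policy A: Y=480, Policy B: Y=760, Policy C: Y=230. Lowest is 230 (Policy C).

230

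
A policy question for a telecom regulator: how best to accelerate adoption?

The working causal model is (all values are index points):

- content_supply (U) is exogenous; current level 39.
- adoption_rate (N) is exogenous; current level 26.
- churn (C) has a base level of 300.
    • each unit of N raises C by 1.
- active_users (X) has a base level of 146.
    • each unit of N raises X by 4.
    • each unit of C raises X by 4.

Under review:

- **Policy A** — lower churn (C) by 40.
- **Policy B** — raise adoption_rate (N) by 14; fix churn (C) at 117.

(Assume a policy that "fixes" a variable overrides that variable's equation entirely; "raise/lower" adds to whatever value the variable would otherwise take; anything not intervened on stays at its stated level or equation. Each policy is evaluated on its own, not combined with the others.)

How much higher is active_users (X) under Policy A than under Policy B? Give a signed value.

620

Policy A (C − 40):
  N = 26
  C = 300 + 26 (−40 from intervention) = 286
  X = 146 + 4·26 + 4·286 = 1394
Policy B (N + 14, C := 117):
  N = 26 + 14 = 40
  C = 117
  X = 146 + 4·40 + 4·117 = 774
X: 1394 − 774 = 620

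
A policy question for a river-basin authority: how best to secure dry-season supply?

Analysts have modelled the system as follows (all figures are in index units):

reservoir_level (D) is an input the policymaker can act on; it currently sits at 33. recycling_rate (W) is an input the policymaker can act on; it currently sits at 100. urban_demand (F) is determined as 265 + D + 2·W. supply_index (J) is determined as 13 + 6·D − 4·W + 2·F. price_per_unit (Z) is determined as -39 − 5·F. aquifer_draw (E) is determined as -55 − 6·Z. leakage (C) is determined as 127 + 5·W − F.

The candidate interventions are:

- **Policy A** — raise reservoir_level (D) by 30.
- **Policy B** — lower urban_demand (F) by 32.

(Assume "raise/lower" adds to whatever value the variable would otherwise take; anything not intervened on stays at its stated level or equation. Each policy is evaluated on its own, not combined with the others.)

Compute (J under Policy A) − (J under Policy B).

Policy A (D + 30):
  D = 33 + 30 = 63
  W = 100
  F = 265 + 63 + 2·100 = 528
  J = 13 + 6·63 − 4·100 + 2·528 = 1047
Policy B (F − 32):
  D = 33
  W = 100
  F = 265 + 33 + 2·100 (−32 from intervention) = 466
  J = 13 + 6·33 − 4·100 + 2·466 = 743
J: 1047 − 743 = 304

304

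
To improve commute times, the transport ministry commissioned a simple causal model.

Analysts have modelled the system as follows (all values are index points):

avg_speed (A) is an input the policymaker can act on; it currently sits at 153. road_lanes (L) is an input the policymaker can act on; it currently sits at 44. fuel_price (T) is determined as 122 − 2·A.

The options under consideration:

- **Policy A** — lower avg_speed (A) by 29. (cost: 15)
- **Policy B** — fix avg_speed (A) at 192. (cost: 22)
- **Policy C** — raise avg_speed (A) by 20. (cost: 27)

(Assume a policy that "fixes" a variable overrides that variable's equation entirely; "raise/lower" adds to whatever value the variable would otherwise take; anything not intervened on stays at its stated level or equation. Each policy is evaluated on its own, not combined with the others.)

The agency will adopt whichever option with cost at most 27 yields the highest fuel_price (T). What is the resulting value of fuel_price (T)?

-126

Policy A (A − 29):
  A = 153 − 29 = 124
  T = 122 − 2·124 = -126
Policy B (A := 192):
  A = 192
  T = 122 − 2·192 = -262
Policy C (A + 20):
  A = 153 + 20 = 173
  T = 122 − 2·173 = -224
Comparing — Policy A: T=-126, Policy B: T=-262, Policy C: T=-224. Highest is -126 (Policy A).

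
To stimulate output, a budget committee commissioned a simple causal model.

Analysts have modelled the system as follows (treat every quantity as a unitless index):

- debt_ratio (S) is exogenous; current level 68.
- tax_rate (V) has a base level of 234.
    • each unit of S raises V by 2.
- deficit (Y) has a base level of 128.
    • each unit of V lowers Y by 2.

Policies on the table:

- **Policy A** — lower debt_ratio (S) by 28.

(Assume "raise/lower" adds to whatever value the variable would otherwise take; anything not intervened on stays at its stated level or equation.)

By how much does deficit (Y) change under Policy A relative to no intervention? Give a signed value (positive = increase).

112

Baseline:
  S = 68
  V = 234 + 2·68 = 370
  Y = 128 − 2·370 = -612
Policy A (S − 28):
  S = 68 − 28 = 40
  V = 234 + 2·40 = 314
  Y = 128 − 2·314 = -500
Change in Y: -500 − (-612) = 112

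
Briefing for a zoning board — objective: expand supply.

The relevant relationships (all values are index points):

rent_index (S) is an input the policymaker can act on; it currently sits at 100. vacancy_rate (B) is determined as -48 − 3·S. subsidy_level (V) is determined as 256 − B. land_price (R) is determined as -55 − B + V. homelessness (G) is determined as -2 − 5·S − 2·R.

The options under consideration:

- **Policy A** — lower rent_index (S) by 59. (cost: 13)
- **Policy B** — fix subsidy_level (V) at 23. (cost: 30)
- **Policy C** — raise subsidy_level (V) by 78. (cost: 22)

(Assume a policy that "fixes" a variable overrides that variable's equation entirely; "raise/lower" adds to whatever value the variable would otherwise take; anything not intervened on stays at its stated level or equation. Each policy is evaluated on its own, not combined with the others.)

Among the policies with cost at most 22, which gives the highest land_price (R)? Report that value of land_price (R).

975

Policy A (S − 59):
  S = 100 − 59 = 41
  B = -48 − 3·41 = -171
  V = 256 − (-171) = 427
  R = -55 − (-171) + 427 = 543
Policy C (V + 78):
  S = 100
  B = -48 − 3·100 = -348
  V = 256 − (-348) (+78 from intervention) = 682
  R = -55 − (-348) + 682 = 975
Comparing — Policy A: R=543, Policy C: R=975. Highest is 975 (Policy C).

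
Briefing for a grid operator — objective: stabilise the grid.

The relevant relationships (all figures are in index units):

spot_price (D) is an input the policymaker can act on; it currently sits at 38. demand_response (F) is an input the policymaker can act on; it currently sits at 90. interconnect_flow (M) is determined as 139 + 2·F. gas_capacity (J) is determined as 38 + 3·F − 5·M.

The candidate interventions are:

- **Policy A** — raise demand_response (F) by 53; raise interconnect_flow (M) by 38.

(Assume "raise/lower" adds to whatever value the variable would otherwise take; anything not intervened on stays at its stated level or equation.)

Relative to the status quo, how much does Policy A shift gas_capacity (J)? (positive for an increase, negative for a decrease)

-561

Baseline:
  F = 90
  M = 139 + 2·90 = 319
  J = 38 + 3·90 − 5·319 = -1287
Policy A (F + 53, M + 38):
  F = 90 + 53 = 143
  M = 139 + 2·143 (+38 from intervention) = 463
  J = 38 + 3·143 − 5·463 = -1848
Change in J: -1848 − (-1287) = -561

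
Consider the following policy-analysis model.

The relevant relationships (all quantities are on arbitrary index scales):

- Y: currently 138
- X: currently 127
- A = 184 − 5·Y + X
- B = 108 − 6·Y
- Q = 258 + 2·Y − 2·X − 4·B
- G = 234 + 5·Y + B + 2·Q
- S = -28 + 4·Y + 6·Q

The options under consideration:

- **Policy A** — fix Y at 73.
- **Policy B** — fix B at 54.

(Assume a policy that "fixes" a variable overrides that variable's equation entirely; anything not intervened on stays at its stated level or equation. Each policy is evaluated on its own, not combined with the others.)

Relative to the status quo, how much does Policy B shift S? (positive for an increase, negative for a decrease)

Baseline:
  Y = 138
  X = 127
  B = 108 − 6·138 = -720
  Q = 258 + 2·138 − 2·127 − 4·(-720) = 3160
  S = -28 + 4·138 + 6·3160 = 19484
Policy B (B := 54):
  Y = 138
  X = 127
  B = 54
  Q = 258 + 2·138 − 2·127 − 4·54 = 64
  S = -28 + 4·138 + 6·64 = 908
Change in S: 908 − 19484 = -18576

-18576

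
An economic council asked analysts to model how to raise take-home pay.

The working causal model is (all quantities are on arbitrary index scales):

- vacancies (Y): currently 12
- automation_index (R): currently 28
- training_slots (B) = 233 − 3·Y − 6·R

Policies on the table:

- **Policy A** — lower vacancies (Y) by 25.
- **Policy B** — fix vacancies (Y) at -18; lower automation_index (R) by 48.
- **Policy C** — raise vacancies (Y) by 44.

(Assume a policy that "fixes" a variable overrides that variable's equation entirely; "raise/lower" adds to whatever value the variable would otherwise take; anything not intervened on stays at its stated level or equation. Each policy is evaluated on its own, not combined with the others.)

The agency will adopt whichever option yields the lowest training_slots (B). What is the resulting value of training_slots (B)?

-103

Policy A (Y − 25):
  Y = 12 − 25 = -13
  R = 28
  B = 233 − 3·(-13) − 6·28 = 104
Policy B (Y := -18, R − 48):
  Y = -18
  R = 28 − 48 = -20
  B = 233 − 3·(-18) − 6·(-20) = 407
Policy C (Y + 44):
  Y = 12 + 44 = 56
  R = 28
  B = 233 − 3·56 − 6·28 = -103
Comparing — Policy A: B=104, Policy B: B=407, Policy C: B=-103. Lowest is -103 (Policy C).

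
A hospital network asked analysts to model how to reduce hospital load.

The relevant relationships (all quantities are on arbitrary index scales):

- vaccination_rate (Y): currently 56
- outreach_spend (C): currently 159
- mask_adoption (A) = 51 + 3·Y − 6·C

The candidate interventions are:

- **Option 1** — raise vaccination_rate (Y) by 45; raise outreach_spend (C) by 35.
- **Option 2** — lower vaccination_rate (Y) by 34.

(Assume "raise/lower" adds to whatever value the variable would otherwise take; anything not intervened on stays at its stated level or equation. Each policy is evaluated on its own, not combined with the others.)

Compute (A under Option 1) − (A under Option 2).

27

Option 1 (Y + 45, C + 35):
  Y = 56 + 45 = 101
  C = 159 + 35 = 194
  A = 51 + 3·101 − 6·194 = -810
Option 2 (Y − 34):
  Y = 56 − 34 = 22
  C = 159
  A = 51 + 3·22 − 6·159 = -837
A: -810 − (-837) = 27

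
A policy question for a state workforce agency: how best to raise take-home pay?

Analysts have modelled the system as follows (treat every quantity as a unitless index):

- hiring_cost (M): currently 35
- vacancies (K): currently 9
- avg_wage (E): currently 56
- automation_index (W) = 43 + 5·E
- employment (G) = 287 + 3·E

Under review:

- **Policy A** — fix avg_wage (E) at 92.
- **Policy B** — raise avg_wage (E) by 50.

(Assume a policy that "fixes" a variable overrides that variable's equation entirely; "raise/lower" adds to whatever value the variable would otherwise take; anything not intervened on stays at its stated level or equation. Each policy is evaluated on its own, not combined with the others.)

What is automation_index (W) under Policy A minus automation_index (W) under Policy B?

Policy A (E := 92):
  E = 92
  W = 43 + 5·92 = 503
Policy B (E + 50):
  E = 56 + 50 = 106
  W = 43 + 5·106 = 573
W: 503 − 573 = -70

-70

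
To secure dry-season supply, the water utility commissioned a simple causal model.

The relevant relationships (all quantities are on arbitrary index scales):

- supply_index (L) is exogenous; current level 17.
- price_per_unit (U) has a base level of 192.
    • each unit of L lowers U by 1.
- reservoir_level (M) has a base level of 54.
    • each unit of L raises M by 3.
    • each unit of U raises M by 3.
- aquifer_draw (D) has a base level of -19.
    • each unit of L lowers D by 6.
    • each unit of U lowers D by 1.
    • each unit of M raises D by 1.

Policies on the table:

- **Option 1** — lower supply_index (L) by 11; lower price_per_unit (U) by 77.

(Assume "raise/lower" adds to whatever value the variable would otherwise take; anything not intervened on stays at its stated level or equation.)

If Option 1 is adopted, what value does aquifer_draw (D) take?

Option 1 (L − 11, U − 77):
  L = 17 − 11 = 6
  U = 192 − 6 (−77 from intervention) = 109
  M = 54 + 3·6 + 3·109 = 399
  D = -19 − 6·6 − 109 + 399 = 235

235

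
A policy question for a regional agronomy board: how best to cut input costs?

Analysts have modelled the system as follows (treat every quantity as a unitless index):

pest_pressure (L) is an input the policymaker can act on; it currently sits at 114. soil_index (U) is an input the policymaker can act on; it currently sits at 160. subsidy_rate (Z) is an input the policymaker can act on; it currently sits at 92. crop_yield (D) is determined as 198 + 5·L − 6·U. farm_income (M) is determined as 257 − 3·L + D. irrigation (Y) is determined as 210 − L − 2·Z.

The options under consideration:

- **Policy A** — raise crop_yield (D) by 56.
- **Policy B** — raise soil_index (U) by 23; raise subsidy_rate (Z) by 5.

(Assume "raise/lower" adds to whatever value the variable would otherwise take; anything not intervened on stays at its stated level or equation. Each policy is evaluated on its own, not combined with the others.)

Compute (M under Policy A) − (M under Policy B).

194

Policy A (D + 56):
  L = 114
  U = 160
  D = 198 + 5·114 − 6·160 (+56 from intervention) = -136
  M = 257 − 3·114 + (-136) = -221
Policy B (U + 23, Z + 5):
  L = 114
  U = 160 + 23 = 183
  D = 198 + 5·114 − 6·183 = -330
  M = 257 − 3·114 + (-330) = -415
M: -221 − (-415) = 194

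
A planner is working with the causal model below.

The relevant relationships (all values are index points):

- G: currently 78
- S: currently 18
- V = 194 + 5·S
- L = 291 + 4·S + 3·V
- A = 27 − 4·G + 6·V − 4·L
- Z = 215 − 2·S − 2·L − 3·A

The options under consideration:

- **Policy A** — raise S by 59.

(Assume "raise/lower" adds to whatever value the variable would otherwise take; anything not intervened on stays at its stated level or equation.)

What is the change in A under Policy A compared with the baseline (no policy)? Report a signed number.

-2714

Baseline:
  G = 78
  S = 18
  V = 194 + 5·18 = 284
  L = 291 + 4·18 + 3·284 = 1215
  A = 27 − 4·78 + 6·284 − 4·1215 = -3441
Policy A (S + 59):
  G = 78
  S = 18 + 59 = 77
  V = 194 + 5·77 = 579
  L = 291 + 4·77 + 3·579 = 2336
  A = 27 − 4·78 + 6·579 − 4·2336 = -6155
Change in A: -6155 − (-3441) = -2714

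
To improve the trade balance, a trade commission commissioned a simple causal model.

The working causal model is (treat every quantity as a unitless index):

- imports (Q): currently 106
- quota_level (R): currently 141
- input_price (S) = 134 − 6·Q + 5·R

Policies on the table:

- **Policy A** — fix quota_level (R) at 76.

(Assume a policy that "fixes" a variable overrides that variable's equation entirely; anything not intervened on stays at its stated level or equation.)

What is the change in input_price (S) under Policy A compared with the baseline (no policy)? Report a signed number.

Baseline:
  Q = 106
  R = 141
  S = 134 − 6·106 + 5·141 = 203
Policy A (R := 76):
  Q = 106
  R = 76
  S = 134 − 6·106 + 5·76 = -122
Change in S: -122 − 203 = -325

-325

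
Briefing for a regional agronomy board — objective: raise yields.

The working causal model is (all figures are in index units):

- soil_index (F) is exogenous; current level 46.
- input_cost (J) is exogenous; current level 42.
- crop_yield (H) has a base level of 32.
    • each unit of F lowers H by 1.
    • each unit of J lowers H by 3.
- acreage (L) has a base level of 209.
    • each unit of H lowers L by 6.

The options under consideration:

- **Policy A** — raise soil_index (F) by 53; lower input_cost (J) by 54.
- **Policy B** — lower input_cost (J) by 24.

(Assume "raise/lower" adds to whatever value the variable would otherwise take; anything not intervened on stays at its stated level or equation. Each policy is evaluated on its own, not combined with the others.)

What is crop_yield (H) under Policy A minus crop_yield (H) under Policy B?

37

Policy A (F + 53, J − 54):
  F = 46 + 53 = 99
  J = 42 − 54 = -12
  H = 32 − 99 − 3·(-12) = -31
Policy B (J − 24):
  F = 46
  J = 42 − 24 = 18
  H = 32 − 46 − 3·18 = -68
H: -31 − (-68) = 37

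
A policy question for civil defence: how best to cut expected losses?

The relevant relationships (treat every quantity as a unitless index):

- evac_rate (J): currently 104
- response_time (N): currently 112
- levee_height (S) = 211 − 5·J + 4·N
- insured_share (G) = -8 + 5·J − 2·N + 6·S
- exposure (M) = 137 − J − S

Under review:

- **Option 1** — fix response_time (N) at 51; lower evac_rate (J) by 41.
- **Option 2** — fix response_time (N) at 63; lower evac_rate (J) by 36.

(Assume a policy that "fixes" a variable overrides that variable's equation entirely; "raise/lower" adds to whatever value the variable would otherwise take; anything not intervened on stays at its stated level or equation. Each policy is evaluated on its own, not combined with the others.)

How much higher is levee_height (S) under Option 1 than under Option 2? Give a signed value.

-23

Option 1 (N := 51, J − 41):
  J = 104 − 41 = 63
  N = 51
  S = 211 − 5·63 + 4·51 = 100
Option 2 (N := 63, J − 36):
  J = 104 − 36 = 68
  N = 63
  S = 211 − 5·68 + 4·63 = 123
S: 100 − 123 = -23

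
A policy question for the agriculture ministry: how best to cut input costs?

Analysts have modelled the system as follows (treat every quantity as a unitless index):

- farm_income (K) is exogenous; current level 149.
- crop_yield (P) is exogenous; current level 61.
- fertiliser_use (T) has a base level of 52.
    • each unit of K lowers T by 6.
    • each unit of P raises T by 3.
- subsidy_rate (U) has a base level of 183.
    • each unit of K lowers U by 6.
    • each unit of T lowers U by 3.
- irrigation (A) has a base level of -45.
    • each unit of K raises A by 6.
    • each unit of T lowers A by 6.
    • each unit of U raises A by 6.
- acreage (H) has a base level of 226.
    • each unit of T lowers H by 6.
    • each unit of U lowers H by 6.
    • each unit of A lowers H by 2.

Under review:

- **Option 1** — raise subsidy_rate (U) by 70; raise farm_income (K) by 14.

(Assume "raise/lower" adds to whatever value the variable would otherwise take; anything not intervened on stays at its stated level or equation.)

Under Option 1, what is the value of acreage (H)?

-33170

Option 1 (U + 70, K + 14):
  K = 149 + 14 = 163
  P = 61
  T = 52 − 6·163 + 3·61 = -743
  U = 183 − 6·163 − 3·(-743) (+70 from intervention) = 1504
  A = -45 + 6·163 − 6·(-743) + 6·1504 = 14415
  H = 226 − 6·(-743) − 6·1504 − 2·14415 = -33170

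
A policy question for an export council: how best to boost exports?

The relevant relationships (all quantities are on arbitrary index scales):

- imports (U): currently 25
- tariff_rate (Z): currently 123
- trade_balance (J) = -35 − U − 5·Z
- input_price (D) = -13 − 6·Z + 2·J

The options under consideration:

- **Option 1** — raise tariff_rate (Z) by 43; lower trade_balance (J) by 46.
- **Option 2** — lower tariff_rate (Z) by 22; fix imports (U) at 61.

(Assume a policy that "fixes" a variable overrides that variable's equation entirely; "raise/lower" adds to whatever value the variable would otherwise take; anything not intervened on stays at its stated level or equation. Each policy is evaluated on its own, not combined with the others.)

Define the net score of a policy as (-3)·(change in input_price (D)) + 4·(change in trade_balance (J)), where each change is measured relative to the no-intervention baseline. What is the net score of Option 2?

Baseline:
  U = 25
  Z = 123
  J = -35 − 25 − 5·123 = -675
  D = -13 − 6·123 + 2·(-675) = -2101
Option 2 (Z − 22, U := 61):
  U = 61
  Z = 123 − 22 = 101
  J = -35 − 61 − 5·101 = -601
  D = -13 − 6·101 + 2·(-601) = -1821
ΔD = -1821 − (-2101) = 280; ΔJ = -601 − (-675) = 74
Score = (-3)·280 + 4·74 = -544

-544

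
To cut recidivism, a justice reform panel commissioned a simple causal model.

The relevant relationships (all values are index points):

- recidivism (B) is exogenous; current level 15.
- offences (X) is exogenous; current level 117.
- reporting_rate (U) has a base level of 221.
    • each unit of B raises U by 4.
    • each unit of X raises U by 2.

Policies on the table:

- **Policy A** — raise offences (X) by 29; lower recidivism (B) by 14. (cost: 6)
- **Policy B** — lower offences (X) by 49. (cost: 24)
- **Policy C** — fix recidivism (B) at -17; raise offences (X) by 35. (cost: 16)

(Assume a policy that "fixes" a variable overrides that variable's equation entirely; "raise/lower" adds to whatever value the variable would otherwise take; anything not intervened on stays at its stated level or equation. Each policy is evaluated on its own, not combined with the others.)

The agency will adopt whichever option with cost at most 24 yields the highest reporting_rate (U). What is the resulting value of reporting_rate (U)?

517

Policy A (X + 29, B − 14):
  B = 15 − 14 = 1
  X = 117 + 29 = 146
  U = 221 + 4·1 + 2·146 = 517
Policy B (X − 49):
  B = 15
  X = 117 − 49 = 68
  U = 221 + 4·15 + 2·68 = 417
Policy C (B := -17, X + 35):
  B = -17
  X = 117 + 35 = 152
  U = 221 + 4·(-17) + 2·152 = 457
Comparing — Policy A: U=517, Policy B: U=417, Policy C: U=457. Highest is 517 (Policy A).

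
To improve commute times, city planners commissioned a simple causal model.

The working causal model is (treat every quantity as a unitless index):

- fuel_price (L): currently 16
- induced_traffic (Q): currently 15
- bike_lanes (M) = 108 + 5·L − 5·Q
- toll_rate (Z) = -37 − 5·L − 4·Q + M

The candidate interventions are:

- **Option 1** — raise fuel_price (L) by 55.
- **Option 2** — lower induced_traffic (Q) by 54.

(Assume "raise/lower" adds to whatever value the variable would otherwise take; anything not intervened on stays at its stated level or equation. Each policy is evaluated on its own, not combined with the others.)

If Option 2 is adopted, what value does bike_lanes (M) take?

383

Option 2 (Q − 54):
  L = 16
  Q = 15 − 54 = -39
  M = 108 + 5·16 − 5·(-39) = 383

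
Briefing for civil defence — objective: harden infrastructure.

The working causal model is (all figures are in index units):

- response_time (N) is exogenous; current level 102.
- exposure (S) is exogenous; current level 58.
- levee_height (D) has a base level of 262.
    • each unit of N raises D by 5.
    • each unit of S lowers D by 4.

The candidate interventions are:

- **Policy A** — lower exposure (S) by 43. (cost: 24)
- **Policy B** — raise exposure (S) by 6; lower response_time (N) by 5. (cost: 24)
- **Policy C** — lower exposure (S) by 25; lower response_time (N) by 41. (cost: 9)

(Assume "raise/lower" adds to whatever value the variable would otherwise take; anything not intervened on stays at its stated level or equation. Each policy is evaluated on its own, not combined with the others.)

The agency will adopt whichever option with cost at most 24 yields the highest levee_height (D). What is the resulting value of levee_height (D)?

712

Policy A (S − 43):
  N = 102
  S = 58 − 43 = 15
  D = 262 + 5·102 − 4·15 = 712
Policy B (S + 6, N − 5):
  N = 102 − 5 = 97
  S = 58 + 6 = 64
  D = 262 + 5·97 − 4·64 = 491
Policy C (S − 25, N − 41):
  N = 102 − 41 = 61
  S = 58 − 25 = 33
  D = 262 + 5·61 − 4·33 = 435
Comparing — Policy A: D=712, Policy B: D=491, Policy C: D=435. Highest is 712 (Policy A).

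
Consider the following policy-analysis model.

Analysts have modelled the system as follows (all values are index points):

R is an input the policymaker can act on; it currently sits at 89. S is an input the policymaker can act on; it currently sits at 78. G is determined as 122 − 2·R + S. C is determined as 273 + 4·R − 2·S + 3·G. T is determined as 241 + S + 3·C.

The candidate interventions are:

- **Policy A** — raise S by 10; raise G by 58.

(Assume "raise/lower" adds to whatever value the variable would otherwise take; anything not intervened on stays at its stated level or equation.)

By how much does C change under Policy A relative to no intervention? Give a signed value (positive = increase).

184

Baseline:
  R = 89
  S = 78
  G = 122 − 2·89 + 78 = 22
  C = 273 + 4·89 − 2·78 + 3·22 = 539
Policy A (S + 10, G + 58):
  R = 89
  S = 78 + 10 = 88
  G = 122 − 2·89 + 88 (+58 from intervention) = 90
  C = 273 + 4·89 − 2·88 + 3·90 = 723
Change in C: 723 − 539 = 184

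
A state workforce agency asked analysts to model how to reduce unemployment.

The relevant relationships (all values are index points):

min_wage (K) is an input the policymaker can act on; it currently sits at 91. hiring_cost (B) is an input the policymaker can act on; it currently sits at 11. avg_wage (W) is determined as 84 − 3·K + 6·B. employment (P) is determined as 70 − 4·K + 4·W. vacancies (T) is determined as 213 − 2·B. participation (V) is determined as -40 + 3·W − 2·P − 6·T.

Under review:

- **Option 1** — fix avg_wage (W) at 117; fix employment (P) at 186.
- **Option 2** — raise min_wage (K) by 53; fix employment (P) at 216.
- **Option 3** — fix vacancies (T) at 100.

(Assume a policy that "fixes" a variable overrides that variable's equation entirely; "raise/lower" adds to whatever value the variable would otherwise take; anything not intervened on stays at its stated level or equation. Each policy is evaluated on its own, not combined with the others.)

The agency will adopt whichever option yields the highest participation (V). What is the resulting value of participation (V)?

563

Option 1 (W := 117, P := 186):
  K = 91
  B = 11
  W = 117
  P = 186
  T = 213 − 2·11 = 191
  V = -40 + 3·117 − 2·186 − 6·191 = -1207
Option 2 (K + 53, P := 216):
  K = 91 + 53 = 144
  B = 11
  W = 84 − 3·144 + 6·11 = -282
  P = 216
  T = 213 − 2·11 = 191
  V = -40 + 3·(-282) − 2·216 − 6·191 = -2464
Option 3 (T := 100):
  K = 91
  B = 11
  W = 84 − 3·91 + 6·11 = -123
  P = 70 − 4·91 + 4·(-123) = -786
  T = 100
  V = -40 + 3·(-123) − 2·(-786) − 6·100 = 563
Comparing — Option 1: V=-1207, Option 2: V=-2464, Option 3: V=563. Highest is 563 (Option 3).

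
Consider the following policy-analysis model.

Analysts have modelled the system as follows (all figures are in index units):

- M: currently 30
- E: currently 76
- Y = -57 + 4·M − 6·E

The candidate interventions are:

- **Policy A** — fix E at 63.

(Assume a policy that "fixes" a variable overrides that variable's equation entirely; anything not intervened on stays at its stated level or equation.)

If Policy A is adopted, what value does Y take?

-315

Policy A (E := 63):
  M = 30
  E = 63
  Y = -57 + 4·30 − 6·63 = -315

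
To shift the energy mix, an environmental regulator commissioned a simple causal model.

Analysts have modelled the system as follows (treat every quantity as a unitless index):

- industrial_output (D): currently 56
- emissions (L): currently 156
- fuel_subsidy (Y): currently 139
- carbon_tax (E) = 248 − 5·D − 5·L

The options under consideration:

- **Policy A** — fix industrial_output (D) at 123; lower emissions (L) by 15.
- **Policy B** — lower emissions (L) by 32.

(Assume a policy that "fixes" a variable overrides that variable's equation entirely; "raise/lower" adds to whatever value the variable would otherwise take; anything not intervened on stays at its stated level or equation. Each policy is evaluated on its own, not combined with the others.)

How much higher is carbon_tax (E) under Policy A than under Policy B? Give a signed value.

Policy A (D := 123, L − 15):
  D = 123
  L = 156 − 15 = 141
  E = 248 − 5·123 − 5·141 = -1072
Policy B (L − 32):
  D = 56
  L = 156 − 32 = 124
  E = 248 − 5·56 − 5·124 = -652
E: -1072 − (-652) = -420

-420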